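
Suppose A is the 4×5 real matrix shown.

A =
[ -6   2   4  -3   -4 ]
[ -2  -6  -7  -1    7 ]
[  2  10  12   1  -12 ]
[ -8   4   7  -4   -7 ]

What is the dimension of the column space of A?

2

Row reduce to echelon form.
R2 ← R2 − (1/3)·R1: [0, -20/3, -25/3, 0, 25/3]
R3 ← R3 + (1/3)·R1: [0, 32/3, 40/3, 0, -40/3]
R4 ← R4 − (4/3)·R1: [0, 4/3, 5/3, 0, -5/3]
R3 ← R3 + (8/5)·R2: [0, 0, 0, 0, 0]
R4 ← R4 + (1/5)·R2: [0, 0, 0, 0, 0]
Echelon form has 2 nonzero rows, so rank(A) = 2.
The column space has dimension equal to the rank: 2.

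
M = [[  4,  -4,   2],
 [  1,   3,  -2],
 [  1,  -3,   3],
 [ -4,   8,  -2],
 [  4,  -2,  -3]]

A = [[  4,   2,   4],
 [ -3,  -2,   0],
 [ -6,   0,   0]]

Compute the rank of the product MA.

First compute MA:
[[ 16,  16,  16],
 [  7,  -4,   4],
 [ -5,   8,   4],
 [-28, -24, -16],
 [ 40,  12,  16]]
Now row reduce the product.
R2 ← R2 − (7/16)·R1: [0, -11, -3]
R3 ← R3 + (5/16)·R1: [0, 13, 9]
R4 ← R4 + (7/4)·R1: [0, 4, 12]
R5 ← R5 − (5/2)·R1: [0, -28, -24]
R3 ← R3 + (13/11)·R2: [0, 0, 60/11]
R4 ← R4 + (4/11)·R2: [0, 0, 120/11]
R5 ← R5 − (28/11)·R2: [0, 0, -180/11]
R4 ← R4 − (2)·R3: [0, 0, 0]
R5 ← R5 + (3)·R3: [0, 0, 0]
3 nonzero rows, so rank(MA) = 3.

3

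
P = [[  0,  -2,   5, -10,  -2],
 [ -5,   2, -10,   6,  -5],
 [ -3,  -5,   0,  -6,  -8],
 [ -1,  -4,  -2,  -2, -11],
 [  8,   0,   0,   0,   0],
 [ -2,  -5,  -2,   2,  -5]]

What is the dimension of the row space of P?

5

Row reduce to echelon form.
Swap R1 ↔ R2
R3 ← R3 − (3/5)·R1: [0, -31/5, 6, -48/5, -5]
R4 ← R4 − (1/5)·R1: [0, -22/5, 0, -16/5, -10]
R5 ← R5 + (8/5)·R1: [0, 16/5, -16, 48/5, -8]
R6 ← R6 − (2/5)·R1: [0, -29/5, 2, -2/5, -3]
R3 ← R3 − (31/10)·R2: [0, 0, -19/2, 107/5, 6/5]
R4 ← R4 − (11/5)·R2: [0, 0, -11, 94/5, -28/5]
R5 ← R5 + (8/5)·R2: [0, 0, -8, -32/5, -56/5]
R6 ← R6 − (29/10)·R2: [0, 0, -25/2, 143/5, 14/5]
R4 ← R4 − (22/19)·R3: [0, 0, 0, -568/95, -664/95]
R5 ← R5 − (16/19)·R3: [0, 0, 0, -464/19, -232/19]
R6 ← R6 − (25/19)·R3: [0, 0, 0, 42/95, 116/95]
R5 ← R5 − (290/71)·R4: [0, 0, 0, 0, 1160/71]
R6 ← R6 + (21/284)·R4: [0, 0, 0, 0, 50/71]
R6 ← R6 − (5/116)·R5: [0, 0, 0, 0, 0]
Echelon form has 5 nonzero rows, so rank(P) = 5.
The row space has dimension equal to the rank: 5.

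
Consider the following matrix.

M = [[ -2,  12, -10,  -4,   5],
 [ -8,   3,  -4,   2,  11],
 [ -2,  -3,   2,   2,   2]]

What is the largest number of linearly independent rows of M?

Row reduce to echelon form.
R2 ← R2 − (4)·R1: [0, -45, 36, 18, -9]
R3 ← R3 − R1: [0, -15, 12, 6, -3]
R3 ← R3 − (1/3)·R2: [0, 0, 0, 0, 0]
Echelon form has 2 nonzero rows, so rank(M) = 2.
The rank gives the maximum number of linearly independent rows: 2.

2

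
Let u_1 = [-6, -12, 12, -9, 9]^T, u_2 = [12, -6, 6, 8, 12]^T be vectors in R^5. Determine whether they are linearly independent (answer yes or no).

Form the matrix with these vectors as rows and row reduce.
R2 ← R2 + (2)·R1: [0, -30, 30, -10, 30]
2 nonzero rows, so the 2 vectors span a space of dimension 2.
Since 2 = 2, the vectors are linearly independent.

yes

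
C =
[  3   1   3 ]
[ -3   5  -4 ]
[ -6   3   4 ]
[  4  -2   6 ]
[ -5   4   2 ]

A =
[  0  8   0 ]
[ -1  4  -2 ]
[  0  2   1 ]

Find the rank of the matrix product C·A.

First compute CA:
[[ -1,  34,   1],
 [ -5, -12, -14],
 [ -3, -28,  -2],
 [  2,  36,  10],
 [ -4, -20,  -6]]
Now row reduce the product.
R2 ← R2 − (5)·R1: [0, -182, -19]
R3 ← R3 − (3)·R1: [0, -130, -5]
R4 ← R4 + (2)·R1: [0, 104, 12]
R5 ← R5 − (4)·R1: [0, -156, -10]
R3 ← R3 − (5/7)·R2: [0, 0, 60/7]
R4 ← R4 + (4/7)·R2: [0, 0, 8/7]
R5 ← R5 − (6/7)·R2: [0, 0, 44/7]
R4 ← R4 − (2/15)·R3: [0, 0, 0]
R5 ← R5 − (11/15)·R3: [0, 0, 0]
3 nonzero rows, so rank(CA) = 3.

3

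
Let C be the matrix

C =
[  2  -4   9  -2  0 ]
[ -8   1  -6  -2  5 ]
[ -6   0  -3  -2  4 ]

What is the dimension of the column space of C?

2

Row reduce to echelon form.
R2 ← R2 + (4)·R1: [0, -15, 30, -10, 5]
R3 ← R3 + (3)·R1: [0, -12, 24, -8, 4]
R3 ← R3 − (4/5)·R2: [0, 0, 0, 0, 0]
Echelon form has 2 nonzero rows, so rank(C) = 2.
The column space has dimension equal to the rank: 2.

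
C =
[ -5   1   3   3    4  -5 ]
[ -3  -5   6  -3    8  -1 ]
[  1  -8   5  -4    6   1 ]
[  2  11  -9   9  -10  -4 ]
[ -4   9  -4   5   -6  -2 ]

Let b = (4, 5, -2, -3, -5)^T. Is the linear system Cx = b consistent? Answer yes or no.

no

Row reduce the augmented matrix [C | b].
R2 ← R2 − (3/5)·R1: [0, -28/5, 21/5, -24/5, 28/5, 2, 13/5]
R3 ← R3 + (1/5)·R1: [0, -39/5, 28/5, -17/5, 34/5, 0, -6/5]
R4 ← R4 + (2/5)·R1: [0, 57/5, -39/5, 51/5, -42/5, -6, -7/5]
R5 ← R5 − (4/5)·R1: [0, 41/5, -32/5, 13/5, -46/5, 2, -41/5]
R3 ← R3 − (39/28)·R2: [0, 0, -1/4, 23/7, -1, -39/14, -135/28]
R4 ← R4 + (57/28)·R2: [0, 0, 3/4, 3/7, 3, -27/14, 109/28]
R5 ← R5 + (41/28)·R2: [0, 0, -1/4, -31/7, -1, 69/14, -123/28]
R4 ← R4 + (3)·R3: [0, 0, 0, 72/7, 0, -72/7, -74/7]
R5 ← R5 − R3: [0, 0, 0, -54/7, 0, 54/7, 3/7]
R5 ← R5 + (3/4)·R4: [0, 0, 0, 0, 0, 0, -15/2]
The echelon form has 5 nonzero rows; the last pivot sits in the augmented column, so rank(C) = 4 but rank([C|b]) = 5.
Since the ranks differ, the system is inconsistent.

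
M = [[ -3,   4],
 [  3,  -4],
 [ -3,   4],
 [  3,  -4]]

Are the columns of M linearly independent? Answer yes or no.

Row reduce M to echelon form.
R2 ← R2 + R1: [0, 0]
R3 ← R3 − R1: [0, 0]
R4 ← R4 + R1: [0, 0]
1 pivot among 2 columns.
Only 1 < 2 pivot columns, so the columns are linearly dependent.

no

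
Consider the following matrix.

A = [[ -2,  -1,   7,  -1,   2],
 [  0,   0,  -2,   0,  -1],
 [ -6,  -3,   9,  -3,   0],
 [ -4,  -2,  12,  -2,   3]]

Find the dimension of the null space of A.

Row reduce to echelon form.
R3 ← R3 − (3)·R1: [0, 0, -12, 0, -6]
R4 ← R4 − (2)·R1: [0, 0, -2, 0, -1]
R3 ← R3 − (6)·R2: [0, 0, 0, 0, 0]
R4 ← R4 − R2: [0, 0, 0, 0, 0]
2 nonzero rows, so rank(A) = 2.
A has 5 columns; by rank–nullity, nullity = 5 − 2 = 3.

3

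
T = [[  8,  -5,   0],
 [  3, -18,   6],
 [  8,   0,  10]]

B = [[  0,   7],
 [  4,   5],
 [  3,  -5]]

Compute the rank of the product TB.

2

First compute TB:
[[-20,  31],
 [-54, -99],
 [ 30,   6]]
Now row reduce the product.
R2 ← R2 − (27/10)·R1: [0, -1827/10]
R3 ← R3 + (3/2)·R1: [0, 105/2]
R3 ← R3 + (25/87)·R2: [0, 0]
2 nonzero rows, so rank(TB) = 2.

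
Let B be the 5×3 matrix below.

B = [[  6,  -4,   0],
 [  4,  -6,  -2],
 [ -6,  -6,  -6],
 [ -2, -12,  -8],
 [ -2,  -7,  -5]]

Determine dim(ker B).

1

Row reduce to echelon form.
R2 ← R2 − (2/3)·R1: [0, -10/3, -2]
R3 ← R3 + R1: [0, -10, -6]
R4 ← R4 + (1/3)·R1: [0, -40/3, -8]
R5 ← R5 + (1/3)·R1: [0, -25/3, -5]
R3 ← R3 − (3)·R2: [0, 0, 0]
R4 ← R4 − (4)·R2: [0, 0, 0]
R5 ← R5 − (5/2)·R2: [0, 0, 0]
2 nonzero rows, so rank(B) = 2.
B has 3 columns; by rank–nullity, nullity = 3 − 2 = 1.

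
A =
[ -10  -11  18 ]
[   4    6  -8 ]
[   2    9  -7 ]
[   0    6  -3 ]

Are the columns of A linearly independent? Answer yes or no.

Row reduce A to echelon form.
R2 ← R2 + (2/5)·R1: [0, 8/5, -4/5]
R3 ← R3 + (1/5)·R1: [0, 34/5, -17/5]
R3 ← R3 − (17/4)·R2: [0, 0, 0]
R4 ← R4 − (15/4)·R2: [0, 0, 0]
2 pivots among 3 columns.
Only 2 < 3 pivot columns, so the columns are linearly dependent.

no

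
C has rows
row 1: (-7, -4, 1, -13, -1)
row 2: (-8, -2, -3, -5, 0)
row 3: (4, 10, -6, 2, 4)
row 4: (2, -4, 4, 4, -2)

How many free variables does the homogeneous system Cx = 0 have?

2

Row reduce to echelon form.
R2 ← R2 − (8/7)·R1: [0, 18/7, -29/7, 69/7, 8/7]
R3 ← R3 + (4/7)·R1: [0, 54/7, -38/7, -38/7, 24/7]
R4 ← R4 + (2/7)·R1: [0, -36/7, 30/7, 2/7, -16/7]
R3 ← R3 − (3)·R2: [0, 0, 7, -35, 0]
R4 ← R4 + (2)·R2: [0, 0, -4, 20, 0]
R4 ← R4 + (4/7)·R3: [0, 0, 0, 0, 0]
3 nonzero rows, so rank(C) = 3.
C has 5 columns; by rank–nullity, nullity = 5 − 3 = 2.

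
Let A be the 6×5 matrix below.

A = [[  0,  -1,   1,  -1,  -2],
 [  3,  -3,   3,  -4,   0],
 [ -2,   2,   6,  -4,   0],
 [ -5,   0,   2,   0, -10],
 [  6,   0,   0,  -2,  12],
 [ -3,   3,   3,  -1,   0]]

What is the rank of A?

Row reduce to echelon form.
Swap R1 ↔ R2
R3 ← R3 + (2/3)·R1: [0, 0, 8, -20/3, 0]
R4 ← R4 + (5/3)·R1: [0, -5, 7, -20/3, -10]
R5 ← R5 − (2)·R1: [0, 6, -6, 6, 12]
R6 ← R6 + R1: [0, 0, 6, -5, 0]
R4 ← R4 − (5)·R2: [0, 0, 2, -5/3, 0]
R5 ← R5 + (6)·R2: [0, 0, 0, 0, 0]
R4 ← R4 − (1/4)·R3: [0, 0, 0, 0, 0]
R6 ← R6 − (3/4)·R3: [0, 0, 0, 0, 0]
Echelon form has 3 nonzero rows, so rank(A) = 3.

3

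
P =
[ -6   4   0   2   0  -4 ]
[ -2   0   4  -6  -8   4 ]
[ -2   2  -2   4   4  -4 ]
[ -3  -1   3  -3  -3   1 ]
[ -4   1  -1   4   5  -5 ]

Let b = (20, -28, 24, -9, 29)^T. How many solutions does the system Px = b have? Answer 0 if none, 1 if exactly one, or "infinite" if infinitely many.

Row reduce the augmented matrix [P | b].
R2 ← R2 − (1/3)·R1: [0, -4/3, 4, -20/3, -8, 16/3, -104/3]
R3 ← R3 − (1/3)·R1: [0, 2/3, -2, 10/3, 4, -8/3, 52/3]
R4 ← R4 − (1/2)·R1: [0, -3, 3, -4, -3, 3, -19]
R5 ← R5 − (2/3)·R1: [0, -5/3, -1, 8/3, 5, -7/3, 47/3]
R3 ← R3 + (1/2)·R2: [0, 0, 0, 0, 0, 0, 0]
R4 ← R4 − (9/4)·R2: [0, 0, -6, 11, 15, -9, 59]
R5 ← R5 − (5/4)·R2: [0, 0, -6, 11, 15, -9, 59]
Swap R3 ↔ R4
R5 ← R5 − R3: [0, 0, 0, 0, 0, 0, 0]
The echelon form has 3 nonzero rows, and every pivot lies in the first 6 columns, so rank(P) = rank([P|b]) = 3.
The system is consistent.
rank = 3 < 6 unknowns, so there are infinitely many solutions.

infinite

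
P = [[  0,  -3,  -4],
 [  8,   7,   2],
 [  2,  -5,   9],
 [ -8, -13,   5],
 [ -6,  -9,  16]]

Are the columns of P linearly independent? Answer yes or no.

yes

Row reduce P to echelon form.
Swap R1 ↔ R2
R3 ← R3 − (1/4)·R1: [0, -27/4, 17/2]
R4 ← R4 + R1: [0, -6, 7]
R5 ← R5 + (3/4)·R1: [0, -15/4, 35/2]
R3 ← R3 − (9/4)·R2: [0, 0, 35/2]
R4 ← R4 − (2)·R2: [0, 0, 15]
R5 ← R5 − (5/4)·R2: [0, 0, 45/2]
R4 ← R4 − (6/7)·R3: [0, 0, 0]
R5 ← R5 − (9/7)·R3: [0, 0, 0]
3 pivots among 3 columns.
Every column is a pivot column, so the columns are linearly independent.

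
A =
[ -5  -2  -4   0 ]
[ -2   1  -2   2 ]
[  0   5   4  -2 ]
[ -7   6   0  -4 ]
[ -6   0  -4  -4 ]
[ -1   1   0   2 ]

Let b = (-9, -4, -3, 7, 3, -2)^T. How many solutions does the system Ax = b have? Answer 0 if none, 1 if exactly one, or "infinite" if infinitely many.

Row reduce the augmented matrix [A | b].
R2 ← R2 − (2/5)·R1: [0, 9/5, -2/5, 2, -2/5]
R4 ← R4 − (7/5)·R1: [0, 44/5, 28/5, -4, 98/5]
R5 ← R5 − (6/5)·R1: [0, 12/5, 4/5, -4, 69/5]
R6 ← R6 − (1/5)·R1: [0, 7/5, 4/5, 2, -1/5]
R3 ← R3 − (25/9)·R2: [0, 0, 46/9, -68/9, -17/9]
R4 ← R4 − (44/9)·R2: [0, 0, 68/9, -124/9, 194/9]
R5 ← R5 − (4/3)·R2: [0, 0, 4/3, -20/3, 43/3]
R6 ← R6 − (7/9)·R2: [0, 0, 10/9, 4/9, 1/9]
R4 ← R4 − (34/23)·R3: [0, 0, 0, -60/23, 560/23]
R5 ← R5 − (6/23)·R3: [0, 0, 0, -108/23, 341/23]
R6 ← R6 − (5/23)·R3: [0, 0, 0, 48/23, 12/23]
R5 ← R5 − (9/5)·R4: [0, 0, 0, 0, -29]
R6 ← R6 + (4/5)·R4: [0, 0, 0, 0, 20]
R6 ← R6 + (20/29)·R5: [0, 0, 0, 0, 0]
The echelon form has 5 nonzero rows; the last pivot sits in the augmented column, so rank(A) = 4 but rank([A|b]) = 5.
Since the ranks differ, the system is inconsistent.
It has no solutions.

0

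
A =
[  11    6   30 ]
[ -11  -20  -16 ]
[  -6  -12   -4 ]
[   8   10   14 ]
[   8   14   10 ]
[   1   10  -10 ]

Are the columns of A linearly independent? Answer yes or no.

yes

Row reduce A to echelon form.
R2 ← R2 + R1: [0, -14, 14]
R3 ← R3 + (6/11)·R1: [0, -96/11, 136/11]
R4 ← R4 − (8/11)·R1: [0, 62/11, -86/11]
R5 ← R5 − (8/11)·R1: [0, 106/11, -130/11]
R6 ← R6 − (1/11)·R1: [0, 104/11, -140/11]
R3 ← R3 − (48/77)·R2: [0, 0, 40/11]
R4 ← R4 + (31/77)·R2: [0, 0, -24/11]
R5 ← R5 + (53/77)·R2: [0, 0, -24/11]
R6 ← R6 + (52/77)·R2: [0, 0, -36/11]
R4 ← R4 + (3/5)·R3: [0, 0, 0]
R5 ← R5 + (3/5)·R3: [0, 0, 0]
R6 ← R6 + (9/10)·R3: [0, 0, 0]
3 pivots among 3 columns.
Every column is a pivot column, so the columns are linearly independent.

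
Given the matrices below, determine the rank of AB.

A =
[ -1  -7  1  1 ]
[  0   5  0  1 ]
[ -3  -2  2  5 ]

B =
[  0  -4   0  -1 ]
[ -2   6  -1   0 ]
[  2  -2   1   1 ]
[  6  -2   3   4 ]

2

First compute AB:
[[ 22, -42,  11,   6],
 [ -4,  28,  -2,   4],
 [ 38, -14,  19,  25]]
Now row reduce the product.
R2 ← R2 + (2/11)·R1: [0, 224/11, 0, 56/11]
R3 ← R3 − (19/11)·R1: [0, 644/11, 0, 161/11]
R3 ← R3 − (23/8)·R2: [0, 0, 0, 0]
2 nonzero rows, so rank(AB) = 2.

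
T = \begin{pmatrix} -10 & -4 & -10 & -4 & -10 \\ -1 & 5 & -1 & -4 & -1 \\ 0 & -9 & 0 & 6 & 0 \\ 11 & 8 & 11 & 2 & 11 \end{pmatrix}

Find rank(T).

Row reduce to echelon form.
R2 ← R2 − (1/10)·R1: [0, 27/5, 0, -18/5, 0]
R4 ← R4 + (11/10)·R1: [0, 18/5, 0, -12/5, 0]
R3 ← R3 + (5/3)·R2: [0, 0, 0, 0, 0]
R4 ← R4 − (2/3)·R2: [0, 0, 0, 0, 0]
Echelon form has 2 nonzero rows, so rank(T) = 2.

2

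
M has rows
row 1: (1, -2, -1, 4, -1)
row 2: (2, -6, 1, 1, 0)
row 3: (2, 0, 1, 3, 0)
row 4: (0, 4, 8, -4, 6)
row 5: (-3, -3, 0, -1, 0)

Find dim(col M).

Row reduce to echelon form.
R2 ← R2 − (2)·R1: [0, -2, 3, -7, 2]
R3 ← R3 − (2)·R1: [0, 4, 3, -5, 2]
R5 ← R5 + (3)·R1: [0, -9, -3, 11, -3]
R3 ← R3 + (2)·R2: [0, 0, 9, -19, 6]
R4 ← R4 + (2)·R2: [0, 0, 14, -18, 10]
R5 ← R5 − (9/2)·R2: [0, 0, -33/2, 85/2, -12]
R4 ← R4 − (14/9)·R3: [0, 0, 0, 104/9, 2/3]
R5 ← R5 + (11/6)·R3: [0, 0, 0, 23/3, -1]
R5 ← R5 − (69/104)·R4: [0, 0, 0, 0, -75/52]
Echelon form has 5 nonzero rows, so rank(M) = 5.
The column space has dimension equal to the rank: 5.

5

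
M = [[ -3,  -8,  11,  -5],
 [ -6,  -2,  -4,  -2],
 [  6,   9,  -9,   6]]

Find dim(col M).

2

Row reduce to echelon form.
R2 ← R2 − (2)·R1: [0, 14, -26, 8]
R3 ← R3 + (2)·R1: [0, -7, 13, -4]
R3 ← R3 + (1/2)·R2: [0, 0, 0, 0]
Echelon form has 2 nonzero rows, so rank(M) = 2.
The column space has dimension equal to the rank: 2.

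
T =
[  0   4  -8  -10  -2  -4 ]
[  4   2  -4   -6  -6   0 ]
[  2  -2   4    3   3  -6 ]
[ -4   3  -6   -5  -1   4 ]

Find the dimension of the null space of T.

Row reduce to echelon form.
Swap R1 ↔ R2
R3 ← R3 − (1/2)·R1: [0, -3, 6, 6, 6, -6]
R4 ← R4 + R1: [0, 5, -10, -11, -7, 4]
R3 ← R3 + (3/4)·R2: [0, 0, 0, -3/2, 9/2, -9]
R4 ← R4 − (5/4)·R2: [0, 0, 0, 3/2, -9/2, 9]
R4 ← R4 + R3: [0, 0, 0, 0, 0, 0]
3 nonzero rows, so rank(T) = 3.
T has 6 columns; by rank–nullity, nullity = 6 − 3 = 3.

3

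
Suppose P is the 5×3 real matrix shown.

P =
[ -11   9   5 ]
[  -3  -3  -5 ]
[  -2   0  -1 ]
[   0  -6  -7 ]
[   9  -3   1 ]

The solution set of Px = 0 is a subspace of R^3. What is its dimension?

Row reduce to echelon form.
R2 ← R2 − (3/11)·R1: [0, -60/11, -70/11]
R3 ← R3 − (2/11)·R1: [0, -18/11, -21/11]
R5 ← R5 + (9/11)·R1: [0, 48/11, 56/11]
R3 ← R3 − (3/10)·R2: [0, 0, 0]
R4 ← R4 − (11/10)·R2: [0, 0, 0]
R5 ← R5 + (4/5)·R2: [0, 0, 0]
2 nonzero rows, so rank(P) = 2.
P has 3 columns; by rank–nullity, nullity = 3 − 2 = 1.

1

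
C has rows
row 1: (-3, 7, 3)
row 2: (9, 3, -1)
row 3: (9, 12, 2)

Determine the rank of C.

2

Row reduce to echelon form.
R2 ← R2 + (3)·R1: [0, 24, 8]
R3 ← R3 + (3)·R1: [0, 33, 11]
R3 ← R3 − (11/8)·R2: [0, 0, 0]
Echelon form has 2 nonzero rows, so rank(C) = 2.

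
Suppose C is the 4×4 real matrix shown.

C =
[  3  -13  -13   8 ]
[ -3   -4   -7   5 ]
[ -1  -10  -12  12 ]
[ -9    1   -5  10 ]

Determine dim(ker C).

Row reduce to echelon form.
R2 ← R2 + R1: [0, -17, -20, 13]
R3 ← R3 + (1/3)·R1: [0, -43/3, -49/3, 44/3]
R4 ← R4 + (3)·R1: [0, -38, -44, 34]
R3 ← R3 − (43/51)·R2: [0, 0, 9/17, 63/17]
R4 ← R4 − (38/17)·R2: [0, 0, 12/17, 84/17]
R4 ← R4 − (4/3)·R3: [0, 0, 0, 0]
3 nonzero rows, so rank(C) = 3.
C has 4 columns; by rank–nullity, nullity = 4 − 3 = 1.

1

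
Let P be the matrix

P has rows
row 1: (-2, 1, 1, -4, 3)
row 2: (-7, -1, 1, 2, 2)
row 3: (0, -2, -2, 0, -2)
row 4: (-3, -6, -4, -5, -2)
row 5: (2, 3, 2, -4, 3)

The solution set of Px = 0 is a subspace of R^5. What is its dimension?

Row reduce to echelon form.
R2 ← R2 − (7/2)·R1: [0, -9/2, -5/2, 16, -17/2]
R4 ← R4 − (3/2)·R1: [0, -15/2, -11/2, 1, -13/2]
R5 ← R5 + R1: [0, 4, 3, -8, 6]
R3 ← R3 − (4/9)·R2: [0, 0, -8/9, -64/9, 16/9]
R4 ← R4 − (5/3)·R2: [0, 0, -4/3, -77/3, 23/3]
R5 ← R5 + (8/9)·R2: [0, 0, 7/9, 56/9, -14/9]
R4 ← R4 − (3/2)·R3: [0, 0, 0, -15, 5]
R5 ← R5 + (7/8)·R3: [0, 0, 0, 0, 0]
4 nonzero rows, so rank(P) = 4.
P has 5 columns; by rank–nullity, nullity = 5 − 4 = 1.

1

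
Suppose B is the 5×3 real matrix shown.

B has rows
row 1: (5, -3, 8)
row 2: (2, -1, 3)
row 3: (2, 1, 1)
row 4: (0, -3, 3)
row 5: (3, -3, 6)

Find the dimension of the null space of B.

1

Row reduce to echelon form.
R2 ← R2 − (2/5)·R1: [0, 1/5, -1/5]
R3 ← R3 − (2/5)·R1: [0, 11/5, -11/5]
R5 ← R5 − (3/5)·R1: [0, -6/5, 6/5]
R3 ← R3 − (11)·R2: [0, 0, 0]
R4 ← R4 + (15)·R2: [0, 0, 0]
R5 ← R5 + (6)·R2: [0, 0, 0]
2 nonzero rows, so rank(B) = 2.
B has 3 columns; by rank–nullity, nullity = 3 − 2 = 1.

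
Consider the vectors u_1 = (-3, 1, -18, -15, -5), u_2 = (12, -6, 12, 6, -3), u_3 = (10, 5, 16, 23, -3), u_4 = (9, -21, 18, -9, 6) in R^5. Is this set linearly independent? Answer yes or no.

no

Form the matrix with these vectors as rows and row reduce.
R2 ← R2 + (4)·R1: [0, -2, -60, -54, -23]
R3 ← R3 + (10/3)·R1: [0, 25/3, -44, -27, -59/3]
R4 ← R4 + (3)·R1: [0, -18, -36, -54, -9]
R3 ← R3 + (25/6)·R2: [0, 0, -294, -252, -231/2]
R4 ← R4 − (9)·R2: [0, 0, 504, 432, 198]
R4 ← R4 + (12/7)·R3: [0, 0, 0, 0, 0]
3 nonzero rows, so the 4 vectors span a space of dimension 3.
Since 3 < 4, the vectors are linearly dependent.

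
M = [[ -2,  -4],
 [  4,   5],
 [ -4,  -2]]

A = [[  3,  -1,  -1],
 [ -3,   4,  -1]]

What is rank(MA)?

First compute MA:
[[  6, -14,   6],
 [ -3,  16,  -9],
 [ -6,  -4,   6]]
Now row reduce the product.
R2 ← R2 + (1/2)·R1: [0, 9, -6]
R3 ← R3 + R1: [0, -18, 12]
R3 ← R3 + (2)·R2: [0, 0, 0]
2 nonzero rows, so rank(MA) = 2.

2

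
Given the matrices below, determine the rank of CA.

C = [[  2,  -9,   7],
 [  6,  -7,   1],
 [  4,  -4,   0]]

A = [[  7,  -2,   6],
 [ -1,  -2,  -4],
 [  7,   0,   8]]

2

First compute CA:
[[ 72,  14, 104],
 [ 56,   2,  72],
 [ 32,   0,  40]]
Now row reduce the product.
R2 ← R2 − (7/9)·R1: [0, -80/9, -80/9]
R3 ← R3 − (4/9)·R1: [0, -56/9, -56/9]
R3 ← R3 − (7/10)·R2: [0, 0, 0]
2 nonzero rows, so rank(CA) = 2.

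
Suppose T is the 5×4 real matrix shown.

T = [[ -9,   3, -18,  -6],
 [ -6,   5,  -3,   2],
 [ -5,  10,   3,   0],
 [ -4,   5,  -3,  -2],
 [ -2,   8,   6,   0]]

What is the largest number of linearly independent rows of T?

3

Row reduce to echelon form.
R2 ← R2 − (2/3)·R1: [0, 3, 9, 6]
R3 ← R3 − (5/9)·R1: [0, 25/3, 13, 10/3]
R4 ← R4 − (4/9)·R1: [0, 11/3, 5, 2/3]
R5 ← R5 − (2/9)·R1: [0, 22/3, 10, 4/3]
R3 ← R3 − (25/9)·R2: [0, 0, -12, -40/3]
R4 ← R4 − (11/9)·R2: [0, 0, -6, -20/3]
R5 ← R5 − (22/9)·R2: [0, 0, -12, -40/3]
R4 ← R4 − (1/2)·R3: [0, 0, 0, 0]
R5 ← R5 − R3: [0, 0, 0, 0]
Echelon form has 3 nonzero rows, so rank(T) = 3.
The rank gives the maximum number of linearly independent rows: 3.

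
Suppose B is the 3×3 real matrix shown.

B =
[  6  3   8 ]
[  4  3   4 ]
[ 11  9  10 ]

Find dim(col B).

2

Row reduce to echelon form.
R2 ← R2 − (2/3)·R1: [0, 1, -4/3]
R3 ← R3 − (11/6)·R1: [0, 7/2, -14/3]
R3 ← R3 − (7/2)·R2: [0, 0, 0]
Echelon form has 2 nonzero rows, so rank(B) = 2.
The column space has dimension equal to the rank: 2.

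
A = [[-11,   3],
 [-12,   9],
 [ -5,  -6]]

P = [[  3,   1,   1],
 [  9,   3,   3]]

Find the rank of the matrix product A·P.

First compute AP:
[[ -6,  -2,  -2],
 [ 45,  15,  15],
 [-69, -23, -23]]
Now row reduce the product.
R2 ← R2 + (15/2)·R1: [0, 0, 0]
R3 ← R3 − (23/2)·R1: [0, 0, 0]
1 nonzero row, so rank(AP) = 1.

1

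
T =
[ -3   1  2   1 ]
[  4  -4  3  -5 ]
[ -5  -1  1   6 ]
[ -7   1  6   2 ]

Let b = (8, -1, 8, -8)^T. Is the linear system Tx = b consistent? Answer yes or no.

no

Row reduce the augmented matrix [T | b].
R2 ← R2 + (4/3)·R1: [0, -8/3, 17/3, -11/3, 29/3]
R3 ← R3 − (5/3)·R1: [0, -8/3, -7/3, 13/3, -16/3]
R4 ← R4 − (7/3)·R1: [0, -4/3, 4/3, -1/3, -80/3]
R3 ← R3 − R2: [0, 0, -8, 8, -15]
R4 ← R4 − (1/2)·R2: [0, 0, -3/2, 3/2, -63/2]
R4 ← R4 − (3/16)·R3: [0, 0, 0, 0, -459/16]
The echelon form has 4 nonzero rows; the last pivot sits in the augmented column, so rank(T) = 3 but rank([T|b]) = 4.
Since the ranks differ, the system is inconsistent.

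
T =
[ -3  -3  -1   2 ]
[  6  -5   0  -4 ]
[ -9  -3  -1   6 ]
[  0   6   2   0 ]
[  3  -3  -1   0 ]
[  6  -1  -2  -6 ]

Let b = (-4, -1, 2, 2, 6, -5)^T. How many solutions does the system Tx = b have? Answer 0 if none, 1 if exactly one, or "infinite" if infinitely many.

Row reduce the augmented matrix [T | b].
R2 ← R2 + (2)·R1: [0, -11, -2, 0, -9]
R3 ← R3 − (3)·R1: [0, 6, 2, 0, 14]
R5 ← R5 + R1: [0, -6, -2, 2, 2]
R6 ← R6 + (2)·R1: [0, -7, -4, -2, -13]
R3 ← R3 + (6/11)·R2: [0, 0, 10/11, 0, 100/11]
R4 ← R4 + (6/11)·R2: [0, 0, 10/11, 0, -32/11]
R5 ← R5 − (6/11)·R2: [0, 0, -10/11, 2, 76/11]
R6 ← R6 − (7/11)·R2: [0, 0, -30/11, -2, -80/11]
R4 ← R4 − R3: [0, 0, 0, 0, -12]
R5 ← R5 + R3: [0, 0, 0, 2, 16]
R6 ← R6 + (3)·R3: [0, 0, 0, -2, 20]
Swap R4 ↔ R5
R6 ← R6 + R4: [0, 0, 0, 0, 36]
R6 ← R6 + (3)·R5: [0, 0, 0, 0, 0]
The echelon form has 5 nonzero rows; the last pivot sits in the augmented column, so rank(T) = 4 but rank([T|b]) = 5.
Since the ranks differ, the system is inconsistent.
It has no solutions.

0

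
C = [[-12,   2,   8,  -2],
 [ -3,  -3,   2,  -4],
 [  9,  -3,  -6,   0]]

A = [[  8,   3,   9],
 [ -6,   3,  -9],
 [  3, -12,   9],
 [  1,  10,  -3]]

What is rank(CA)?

First compute CA:
[[-86, -146, -48],
 [ -4, -82,  30],
 [ 72,  90,  54]]
Now row reduce the product.
R2 ← R2 − (2/43)·R1: [0, -3234/43, 1386/43]
R3 ← R3 + (36/43)·R1: [0, -1386/43, 594/43]
R3 ← R3 − (3/7)·R2: [0, 0, 0]
2 nonzero rows, so rank(CA) = 2.

2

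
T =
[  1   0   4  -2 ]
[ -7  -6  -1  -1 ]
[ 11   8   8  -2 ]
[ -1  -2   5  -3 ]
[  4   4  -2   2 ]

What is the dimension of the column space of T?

2

Row reduce to echelon form.
R2 ← R2 + (7)·R1: [0, -6, 27, -15]
R3 ← R3 − (11)·R1: [0, 8, -36, 20]
R4 ← R4 + R1: [0, -2, 9, -5]
R5 ← R5 − (4)·R1: [0, 4, -18, 10]
R3 ← R3 + (4/3)·R2: [0, 0, 0, 0]
R4 ← R4 − (1/3)·R2: [0, 0, 0, 0]
R5 ← R5 + (2/3)·R2: [0, 0, 0, 0]
Echelon form has 2 nonzero rows, so rank(T) = 2.
The column space has dimension equal to the rank: 2.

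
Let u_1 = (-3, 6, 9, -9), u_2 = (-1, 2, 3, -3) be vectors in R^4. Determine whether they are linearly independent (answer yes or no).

no

Form the matrix with these vectors as rows and row reduce.
R2 ← R2 − (1/3)·R1: [0, 0, 0, 0]
1 nonzero row, so the 2 vectors span a space of dimension 1.
Since 1 < 2, the vectors are linearly dependent.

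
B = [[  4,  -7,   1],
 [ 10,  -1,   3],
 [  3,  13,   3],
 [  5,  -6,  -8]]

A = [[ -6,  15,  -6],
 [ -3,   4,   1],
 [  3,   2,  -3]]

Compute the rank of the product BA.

First compute BA:
[[  0,  34, -34],
 [-48, 152, -70],
 [-48, 103, -14],
 [-36,  35, -12]]
Now row reduce the product.
Swap R1 ↔ R2
R3 ← R3 − R1: [0, -49, 56]
R4 ← R4 − (3/4)·R1: [0, -79, 81/2]
R3 ← R3 + (49/34)·R2: [0, 0, 7]
R4 ← R4 + (79/34)·R2: [0, 0, -77/2]
R4 ← R4 + (11/2)·R3: [0, 0, 0]
3 nonzero rows, so rank(BA) = 3.

3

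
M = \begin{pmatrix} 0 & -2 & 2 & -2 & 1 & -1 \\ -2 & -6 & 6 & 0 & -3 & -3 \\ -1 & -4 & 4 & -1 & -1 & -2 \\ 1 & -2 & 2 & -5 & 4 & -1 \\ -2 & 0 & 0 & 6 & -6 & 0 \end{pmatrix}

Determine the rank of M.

2

Row reduce to echelon form.
Swap R1 ↔ R2
R3 ← R3 − (1/2)·R1: [0, -1, 1, -1, 1/2, -1/2]
R4 ← R4 + (1/2)·R1: [0, -5, 5, -5, 5/2, -5/2]
R5 ← R5 − R1: [0, 6, -6, 6, -3, 3]
R3 ← R3 − (1/2)·R2: [0, 0, 0, 0, 0, 0]
R4 ← R4 − (5/2)·R2: [0, 0, 0, 0, 0, 0]
R5 ← R5 + (3)·R2: [0, 0, 0, 0, 0, 0]
Echelon form has 2 nonzero rows, so rank(M) = 2.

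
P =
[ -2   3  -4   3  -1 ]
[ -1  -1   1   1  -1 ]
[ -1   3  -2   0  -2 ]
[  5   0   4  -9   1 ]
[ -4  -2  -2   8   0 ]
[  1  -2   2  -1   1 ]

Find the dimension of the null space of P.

2

Row reduce to echelon form.
R2 ← R2 − (1/2)·R1: [0, -5/2, 3, -1/2, -1/2]
R3 ← R3 − (1/2)·R1: [0, 3/2, 0, -3/2, -3/2]
R4 ← R4 + (5/2)·R1: [0, 15/2, -6, -3/2, -3/2]
R5 ← R5 − (2)·R1: [0, -8, 6, 2, 2]
R6 ← R6 + (1/2)·R1: [0, -1/2, 0, 1/2, 1/2]
R3 ← R3 + (3/5)·R2: [0, 0, 9/5, -9/5, -9/5]
R4 ← R4 + (3)·R2: [0, 0, 3, -3, -3]
R5 ← R5 − (16/5)·R2: [0, 0, -18/5, 18/5, 18/5]
R6 ← R6 − (1/5)·R2: [0, 0, -3/5, 3/5, 3/5]
R4 ← R4 − (5/3)·R3: [0, 0, 0, 0, 0]
R5 ← R5 + (2)·R3: [0, 0, 0, 0, 0]
R6 ← R6 + (1/3)·R3: [0, 0, 0, 0, 0]
3 nonzero rows, so rank(P) = 3.
P has 5 columns; by rank–nullity, nullity = 5 − 3 = 2.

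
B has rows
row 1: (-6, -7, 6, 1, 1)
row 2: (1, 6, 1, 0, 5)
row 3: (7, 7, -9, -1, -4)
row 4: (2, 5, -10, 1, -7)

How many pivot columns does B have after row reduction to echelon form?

3

Row reduce to echelon form.
R2 ← R2 + (1/6)·R1: [0, 29/6, 2, 1/6, 31/6]
R3 ← R3 + (7/6)·R1: [0, -7/6, -2, 1/6, -17/6]
R4 ← R4 + (1/3)·R1: [0, 8/3, -8, 4/3, -20/3]
R3 ← R3 + (7/29)·R2: [0, 0, -44/29, 6/29, -46/29]
R4 ← R4 − (16/29)·R2: [0, 0, -264/29, 36/29, -276/29]
R4 ← R4 − (6)·R3: [0, 0, 0, 0, 0]
Echelon form has 3 nonzero rows, so rank(B) = 3.
Each nonzero row contributes one pivot column: 3 pivot columns.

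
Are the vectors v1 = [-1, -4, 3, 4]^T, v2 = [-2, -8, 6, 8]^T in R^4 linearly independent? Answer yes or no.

Form the matrix with these vectors as rows and row reduce.
R2 ← R2 − (2)·R1: [0, 0, 0, 0]
1 nonzero row, so the 2 vectors span a space of dimension 1.
Since 1 < 2, the vectors are linearly dependent.

no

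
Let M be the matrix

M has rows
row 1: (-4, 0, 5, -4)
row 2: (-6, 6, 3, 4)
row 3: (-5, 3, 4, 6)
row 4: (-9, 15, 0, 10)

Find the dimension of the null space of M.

Row reduce to echelon form.
R2 ← R2 − (3/2)·R1: [0, 6, -9/2, 10]
R3 ← R3 − (5/4)·R1: [0, 3, -9/4, 11]
R4 ← R4 − (9/4)·R1: [0, 15, -45/4, 19]
R3 ← R3 − (1/2)·R2: [0, 0, 0, 6]
R4 ← R4 − (5/2)·R2: [0, 0, 0, -6]
R4 ← R4 + R3: [0, 0, 0, 0]
3 nonzero rows, so rank(M) = 3.
M has 4 columns; by rank–nullity, nullity = 4 − 3 = 1.

1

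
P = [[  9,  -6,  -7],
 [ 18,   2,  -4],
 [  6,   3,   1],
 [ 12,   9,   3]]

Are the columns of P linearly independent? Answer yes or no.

yes

Row reduce P to echelon form.
R2 ← R2 − (2)·R1: [0, 14, 10]
R3 ← R3 − (2/3)·R1: [0, 7, 17/3]
R4 ← R4 − (4/3)·R1: [0, 17, 37/3]
R3 ← R3 − (1/2)·R2: [0, 0, 2/3]
R4 ← R4 − (17/14)·R2: [0, 0, 4/21]
R4 ← R4 − (2/7)·R3: [0, 0, 0]
3 pivots among 3 columns.
Every column is a pivot column, so the columns are linearly independent.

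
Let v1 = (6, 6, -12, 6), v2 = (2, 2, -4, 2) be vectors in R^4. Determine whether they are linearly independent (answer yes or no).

no

Form the matrix with these vectors as rows and row reduce.
R2 ← R2 − (1/3)·R1: [0, 0, 0, 0]
1 nonzero row, so the 2 vectors span a space of dimension 1.
Since 1 < 2, the vectors are linearly dependent.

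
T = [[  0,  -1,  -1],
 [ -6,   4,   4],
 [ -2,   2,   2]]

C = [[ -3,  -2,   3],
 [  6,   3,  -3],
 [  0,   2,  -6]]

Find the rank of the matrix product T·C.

First compute TC:
[[ -6,  -5,   9],
 [ 42,  32, -54],
 [ 18,  14, -24]]
Now row reduce the product.
R2 ← R2 + (7)·R1: [0, -3, 9]
R3 ← R3 + (3)·R1: [0, -1, 3]
R3 ← R3 − (1/3)·R2: [0, 0, 0]
2 nonzero rows, so rank(TC) = 2.

2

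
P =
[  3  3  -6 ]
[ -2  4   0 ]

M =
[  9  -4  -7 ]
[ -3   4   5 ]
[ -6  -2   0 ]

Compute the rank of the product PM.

2

First compute PM:
[[ 54,  12,  -6],
 [-30,  24,  34]]
Now row reduce the product.
R2 ← R2 + (5/9)·R1: [0, 92/3, 92/3]
2 nonzero rows, so rank(PM) = 2.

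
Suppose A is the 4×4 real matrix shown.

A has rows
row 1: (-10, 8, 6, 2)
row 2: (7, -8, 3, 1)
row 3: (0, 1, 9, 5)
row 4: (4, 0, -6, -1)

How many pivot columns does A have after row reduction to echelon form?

3

Row reduce to echelon form.
R2 ← R2 + (7/10)·R1: [0, -12/5, 36/5, 12/5]
R4 ← R4 + (2/5)·R1: [0, 16/5, -18/5, -1/5]
R3 ← R3 + (5/12)·R2: [0, 0, 12, 6]
R4 ← R4 + (4/3)·R2: [0, 0, 6, 3]
R4 ← R4 − (1/2)·R3: [0, 0, 0, 0]
Echelon form has 3 nonzero rows, so rank(A) = 3.
Each nonzero row contributes one pivot column: 3 pivot columns.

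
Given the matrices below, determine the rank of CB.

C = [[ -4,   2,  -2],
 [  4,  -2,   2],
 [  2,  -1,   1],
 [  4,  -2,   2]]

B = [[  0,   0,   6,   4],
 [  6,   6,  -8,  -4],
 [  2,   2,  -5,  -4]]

1

First compute CB:
[[  8,   8, -30, -16],
 [ -8,  -8,  30,  16],
 [ -4,  -4,  15,   8],
 [ -8,  -8,  30,  16]]
Now row reduce the product.
R2 ← R2 + R1: [0, 0, 0, 0]
R3 ← R3 + (1/2)·R1: [0, 0, 0, 0]
R4 ← R4 + R1: [0, 0, 0, 0]
1 nonzero row, so rank(CB) = 1.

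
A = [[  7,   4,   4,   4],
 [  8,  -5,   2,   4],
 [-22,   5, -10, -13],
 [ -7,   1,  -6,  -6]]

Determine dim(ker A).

Row reduce to echelon form.
R2 ← R2 − (8/7)·R1: [0, -67/7, -18/7, -4/7]
R3 ← R3 + (22/7)·R1: [0, 123/7, 18/7, -3/7]
R4 ← R4 + R1: [0, 5, -2, -2]
R3 ← R3 + (123/67)·R2: [0, 0, -144/67, -99/67]
R4 ← R4 + (35/67)·R2: [0, 0, -224/67, -154/67]
R4 ← R4 − (14/9)·R3: [0, 0, 0, 0]
3 nonzero rows, so rank(A) = 3.
A has 4 columns; by rank–nullity, nullity = 4 − 3 = 1.

1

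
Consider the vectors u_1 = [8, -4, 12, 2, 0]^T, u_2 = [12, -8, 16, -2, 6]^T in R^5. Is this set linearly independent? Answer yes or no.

Form the matrix with these vectors as rows and row reduce.
R2 ← R2 − (3/2)·R1: [0, -2, -2, -5, 6]
2 nonzero rows, so the 2 vectors span a space of dimension 2.
Since 2 = 2, the vectors are linearly independent.

yes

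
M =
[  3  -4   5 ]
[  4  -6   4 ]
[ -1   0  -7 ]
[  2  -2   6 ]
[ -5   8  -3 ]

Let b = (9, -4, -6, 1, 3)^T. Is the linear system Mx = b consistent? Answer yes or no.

no

Row reduce the augmented matrix [M | b].
R2 ← R2 − (4/3)·R1: [0, -2/3, -8/3, -16]
R3 ← R3 + (1/3)·R1: [0, -4/3, -16/3, -3]
R4 ← R4 − (2/3)·R1: [0, 2/3, 8/3, -5]
R5 ← R5 + (5/3)·R1: [0, 4/3, 16/3, 18]
R3 ← R3 − (2)·R2: [0, 0, 0, 29]
R4 ← R4 + R2: [0, 0, 0, -21]
R5 ← R5 + (2)·R2: [0, 0, 0, -14]
R4 ← R4 + (21/29)·R3: [0, 0, 0, 0]
R5 ← R5 + (14/29)·R3: [0, 0, 0, 0]
The echelon form has 3 nonzero rows; the last pivot sits in the augmented column, so rank(M) = 2 but rank([M|b]) = 3.
Since the ranks differ, the system is inconsistent.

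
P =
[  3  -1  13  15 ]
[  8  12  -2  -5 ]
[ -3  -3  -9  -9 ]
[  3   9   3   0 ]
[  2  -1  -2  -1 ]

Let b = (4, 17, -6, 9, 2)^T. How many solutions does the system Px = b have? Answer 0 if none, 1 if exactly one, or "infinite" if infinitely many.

Row reduce the augmented matrix [P | b].
R2 ← R2 − (8/3)·R1: [0, 44/3, -110/3, -45, 19/3]
R3 ← R3 + R1: [0, -4, 4, 6, -2]
R4 ← R4 − R1: [0, 10, -10, -15, 5]
R5 ← R5 − (2/3)·R1: [0, -1/3, -32/3, -11, -2/3]
R3 ← R3 + (3/11)·R2: [0, 0, -6, -69/11, -3/11]
R4 ← R4 − (15/22)·R2: [0, 0, 15, 345/22, 15/22]
R5 ← R5 + (1/44)·R2: [0, 0, -23/2, -529/44, -23/44]
R4 ← R4 + (5/2)·R3: [0, 0, 0, 0, 0]
R5 ← R5 − (23/12)·R3: [0, 0, 0, 0, 0]
The echelon form has 3 nonzero rows, and every pivot lies in the first 4 columns, so rank(P) = rank([P|b]) = 3.
The system is consistent.
rank = 3 < 4 unknowns, so there are infinitely many solutions.

infinite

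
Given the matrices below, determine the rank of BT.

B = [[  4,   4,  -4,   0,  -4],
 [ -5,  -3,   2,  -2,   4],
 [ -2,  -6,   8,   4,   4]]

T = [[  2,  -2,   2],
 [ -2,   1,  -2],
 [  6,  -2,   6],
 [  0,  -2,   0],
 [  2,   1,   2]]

2

First compute BT:
[[-32,   0, -32],
 [ 16,  11,  16],
 [ 64, -22,  64]]
Now row reduce the product.
R2 ← R2 + (1/2)·R1: [0, 11, 0]
R3 ← R3 + (2)·R1: [0, -22, 0]
R3 ← R3 + (2)·R2: [0, 0, 0]
2 nonzero rows, so rank(BT) = 2.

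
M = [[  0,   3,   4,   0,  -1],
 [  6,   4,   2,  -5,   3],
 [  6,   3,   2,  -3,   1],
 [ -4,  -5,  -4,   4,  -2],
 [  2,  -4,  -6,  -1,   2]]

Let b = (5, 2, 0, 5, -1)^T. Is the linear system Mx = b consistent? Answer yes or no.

no

Row reduce the augmented matrix [M | b].
Swap R1 ↔ R2
R3 ← R3 − R1: [0, -1, 0, 2, -2, -2]
R4 ← R4 + (2/3)·R1: [0, -7/3, -8/3, 2/3, 0, 19/3]
R5 ← R5 − (1/3)·R1: [0, -16/3, -20/3, 2/3, 1, -5/3]
R3 ← R3 + (1/3)·R2: [0, 0, 4/3, 2, -7/3, -1/3]
R4 ← R4 + (7/9)·R2: [0, 0, 4/9, 2/3, -7/9, 92/9]
R5 ← R5 + (16/9)·R2: [0, 0, 4/9, 2/3, -7/9, 65/9]
R4 ← R4 − (1/3)·R3: [0, 0, 0, 0, 0, 31/3]
R5 ← R5 − (1/3)·R3: [0, 0, 0, 0, 0, 22/3]
R5 ← R5 − (22/31)·R4: [0, 0, 0, 0, 0, 0]
The echelon form has 4 nonzero rows; the last pivot sits in the augmented column, so rank(M) = 3 but rank([M|b]) = 4.
Since the ranks differ, the system is inconsistent.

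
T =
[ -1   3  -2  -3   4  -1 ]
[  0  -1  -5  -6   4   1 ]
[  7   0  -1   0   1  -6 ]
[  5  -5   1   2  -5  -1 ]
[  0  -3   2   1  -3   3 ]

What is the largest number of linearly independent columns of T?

Row reduce to echelon form.
R3 ← R3 + (7)·R1: [0, 21, -15, -21, 29, -13]
R4 ← R4 + (5)·R1: [0, 10, -9, -13, 15, -6]
R3 ← R3 + (21)·R2: [0, 0, -120, -147, 113, 8]
R4 ← R4 + (10)·R2: [0, 0, -59, -73, 55, 4]
R5 ← R5 − (3)·R2: [0, 0, 17, 19, -15, 0]
R4 ← R4 − (59/120)·R3: [0, 0, 0, -29/40, -67/120, 1/15]
R5 ← R5 + (17/120)·R3: [0, 0, 0, -73/40, 121/120, 17/15]
R5 ← R5 − (73/29)·R4: [0, 0, 0, 0, 70/29, 28/29]
Echelon form has 5 nonzero rows, so rank(T) = 5.
The rank gives the maximum number of linearly independent columns: 5.

5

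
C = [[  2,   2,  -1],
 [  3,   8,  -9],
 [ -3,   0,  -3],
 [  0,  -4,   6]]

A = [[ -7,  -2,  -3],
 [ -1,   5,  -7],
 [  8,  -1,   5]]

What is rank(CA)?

First compute CA:
[[-24,   7, -25],
 [-101,  43, -110],
 [ -3,   9,  -6],
 [ 52, -26,  58]]
Now row reduce the product.
R2 ← R2 − (101/24)·R1: [0, 325/24, -115/24]
R3 ← R3 − (1/8)·R1: [0, 65/8, -23/8]
R4 ← R4 + (13/6)·R1: [0, -65/6, 23/6]
R3 ← R3 − (3/5)·R2: [0, 0, 0]
R4 ← R4 + (4/5)·R2: [0, 0, 0]
2 nonzero rows, so rank(CA) = 2.

2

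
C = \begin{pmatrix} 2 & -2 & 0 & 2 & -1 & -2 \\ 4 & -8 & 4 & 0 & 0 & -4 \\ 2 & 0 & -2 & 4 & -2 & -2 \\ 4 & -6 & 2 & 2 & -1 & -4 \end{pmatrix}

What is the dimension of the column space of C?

2

Row reduce to echelon form.
R2 ← R2 − (2)·R1: [0, -4, 4, -4, 2, 0]
R3 ← R3 − R1: [0, 2, -2, 2, -1, 0]
R4 ← R4 − (2)·R1: [0, -2, 2, -2, 1, 0]
R3 ← R3 + (1/2)·R2: [0, 0, 0, 0, 0, 0]
R4 ← R4 − (1/2)·R2: [0, 0, 0, 0, 0, 0]
Echelon form has 2 nonzero rows, so rank(C) = 2.
The column space has dimension equal to the rank: 2.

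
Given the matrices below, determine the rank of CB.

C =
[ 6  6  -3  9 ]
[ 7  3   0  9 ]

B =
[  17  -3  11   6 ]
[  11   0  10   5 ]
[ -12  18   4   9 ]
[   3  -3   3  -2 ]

First compute CB:
[[231, -99, 141,  21],
 [179, -48, 134,  39]]
Now row reduce the product.
R2 ← R2 − (179/231)·R1: [0, 201/7, 1905/77, 250/11]
2 nonzero rows, so rank(CB) = 2.

2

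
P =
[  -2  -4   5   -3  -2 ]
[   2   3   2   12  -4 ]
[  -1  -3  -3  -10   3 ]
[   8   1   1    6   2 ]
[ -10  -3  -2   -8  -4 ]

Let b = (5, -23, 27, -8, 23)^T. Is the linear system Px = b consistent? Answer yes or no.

Row reduce the augmented matrix [P | b].
R2 ← R2 + R1: [0, -1, 7, 9, -6, -18]
R3 ← R3 − (1/2)·R1: [0, -1, -11/2, -17/2, 4, 49/2]
R4 ← R4 + (4)·R1: [0, -15, 21, -6, -6, 12]
R5 ← R5 − (5)·R1: [0, 17, -27, 7, 6, -2]
R3 ← R3 − R2: [0, 0, -25/2, -35/2, 10, 85/2]
R4 ← R4 − (15)·R2: [0, 0, -84, -141, 84, 282]
R5 ← R5 + (17)·R2: [0, 0, 92, 160, -96, -308]
R4 ← R4 − (168/25)·R3: [0, 0, 0, -117/5, 84/5, -18/5]
R5 ← R5 + (184/25)·R3: [0, 0, 0, 156/5, -112/5, 24/5]
R5 ← R5 + (4/3)·R4: [0, 0, 0, 0, 0, 0]
The echelon form has 4 nonzero rows, and every pivot lies in the first 5 columns, so rank(P) = rank([P|b]) = 4.
The system is consistent.

yes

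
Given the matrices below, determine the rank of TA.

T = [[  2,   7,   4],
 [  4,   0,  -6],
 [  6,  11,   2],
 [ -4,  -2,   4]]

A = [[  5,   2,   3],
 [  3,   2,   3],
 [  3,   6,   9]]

First compute TA:
[[ 43,  42,  63],
 [  2, -28, -42],
 [ 69,  46,  69],
 [-14,  12,  18]]
Now row reduce the product.
R2 ← R2 − (2/43)·R1: [0, -1288/43, -1932/43]
R3 ← R3 − (69/43)·R1: [0, -920/43, -1380/43]
R4 ← R4 + (14/43)·R1: [0, 1104/43, 1656/43]
R3 ← R3 − (5/7)·R2: [0, 0, 0]
R4 ← R4 + (6/7)·R2: [0, 0, 0]
2 nonzero rows, so rank(TA) = 2.

2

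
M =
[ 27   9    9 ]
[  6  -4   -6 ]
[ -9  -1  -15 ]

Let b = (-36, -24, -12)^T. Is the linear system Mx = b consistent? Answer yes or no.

Row reduce the augmented matrix [M | b].
R2 ← R2 − (2/9)·R1: [0, -6, -8, -16]
R3 ← R3 + (1/3)·R1: [0, 2, -12, -24]
R3 ← R3 + (1/3)·R2: [0, 0, -44/3, -88/3]
The echelon form has 3 nonzero rows, and every pivot lies in the first 3 columns, so rank(M) = rank([M|b]) = 3.
The system is consistent.

yes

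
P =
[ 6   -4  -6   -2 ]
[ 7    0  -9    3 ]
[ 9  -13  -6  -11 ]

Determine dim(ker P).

2

Row reduce to echelon form.
R2 ← R2 − (7/6)·R1: [0, 14/3, -2, 16/3]
R3 ← R3 − (3/2)·R1: [0, -7, 3, -8]
R3 ← R3 + (3/2)·R2: [0, 0, 0, 0]
2 nonzero rows, so rank(P) = 2.
P has 4 columns; by rank–nullity, nullity = 4 − 2 = 2.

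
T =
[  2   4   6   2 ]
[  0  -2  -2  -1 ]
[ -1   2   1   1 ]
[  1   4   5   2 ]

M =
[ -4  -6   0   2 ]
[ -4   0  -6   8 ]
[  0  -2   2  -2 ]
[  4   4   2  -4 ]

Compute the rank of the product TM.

First compute TM:
[[-16, -16,  -8,  16],
 [  4,   0,   6,  -8],
 [  0,   8,  -8,   8],
 [-12,  -8, -10,  16]]
Now row reduce the product.
R2 ← R2 + (1/4)·R1: [0, -4, 4, -4]
R4 ← R4 − (3/4)·R1: [0, 4, -4, 4]
R3 ← R3 + (2)·R2: [0, 0, 0, 0]
R4 ← R4 + R2: [0, 0, 0, 0]
2 nonzero rows, so rank(TM) = 2.

2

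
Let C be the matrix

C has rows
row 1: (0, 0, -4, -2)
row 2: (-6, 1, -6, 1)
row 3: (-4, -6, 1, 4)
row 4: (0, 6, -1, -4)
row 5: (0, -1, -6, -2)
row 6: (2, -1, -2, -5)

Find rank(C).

4

Row reduce to echelon form.
Swap R1 ↔ R2
R3 ← R3 − (2/3)·R1: [0, -20/3, 5, 10/3]
R6 ← R6 + (1/3)·R1: [0, -2/3, -4, -14/3]
Swap R2 ↔ R3
R4 ← R4 + (9/10)·R2: [0, 0, 7/2, -1]
R5 ← R5 − (3/20)·R2: [0, 0, -27/4, -5/2]
R6 ← R6 − (1/10)·R2: [0, 0, -9/2, -5]
R4 ← R4 + (7/8)·R3: [0, 0, 0, -11/4]
R5 ← R5 − (27/16)·R3: [0, 0, 0, 7/8]
R6 ← R6 − (9/8)·R3: [0, 0, 0, -11/4]
R5 ← R5 + (7/22)·R4: [0, 0, 0, 0]
R6 ← R6 − R4: [0, 0, 0, 0]
Echelon form has 4 nonzero rows, so rank(C) = 4.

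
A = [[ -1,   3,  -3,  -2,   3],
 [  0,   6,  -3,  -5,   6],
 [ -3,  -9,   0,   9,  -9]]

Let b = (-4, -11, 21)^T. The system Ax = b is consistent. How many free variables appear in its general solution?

Row reduce the augmented matrix [A | b].
R3 ← R3 − (3)·R1: [0, -18, 9, 15, -18, 33]
R3 ← R3 + (3)·R2: [0, 0, 0, 0, 0, 0]
The echelon form has 2 nonzero rows, and every pivot lies in the first 5 columns, so rank(A) = rank([A|b]) = 2.
The system is consistent.
Free variables = (unknowns) − (rank) = 5 − 2 = 3.

3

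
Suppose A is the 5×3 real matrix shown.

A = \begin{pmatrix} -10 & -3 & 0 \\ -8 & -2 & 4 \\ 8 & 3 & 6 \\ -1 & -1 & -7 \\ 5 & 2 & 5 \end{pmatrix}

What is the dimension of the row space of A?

Row reduce to echelon form.
R2 ← R2 − (4/5)·R1: [0, 2/5, 4]
R3 ← R3 + (4/5)·R1: [0, 3/5, 6]
R4 ← R4 − (1/10)·R1: [0, -7/10, -7]
R5 ← R5 + (1/2)·R1: [0, 1/2, 5]
R3 ← R3 − (3/2)·R2: [0, 0, 0]
R4 ← R4 + (7/4)·R2: [0, 0, 0]
R5 ← R5 − (5/4)·R2: [0, 0, 0]
Echelon form has 2 nonzero rows, so rank(A) = 2.
The row space has dimension equal to the rank: 2.

2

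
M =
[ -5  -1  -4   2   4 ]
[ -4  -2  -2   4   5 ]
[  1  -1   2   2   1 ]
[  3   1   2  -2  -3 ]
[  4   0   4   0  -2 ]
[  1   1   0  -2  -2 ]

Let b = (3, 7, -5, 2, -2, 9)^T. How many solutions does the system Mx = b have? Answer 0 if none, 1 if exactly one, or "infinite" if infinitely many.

0

Row reduce the augmented matrix [M | b].
R2 ← R2 − (4/5)·R1: [0, -6/5, 6/5, 12/5, 9/5, 23/5]
R3 ← R3 + (1/5)·R1: [0, -6/5, 6/5, 12/5, 9/5, -22/5]
R4 ← R4 + (3/5)·R1: [0, 2/5, -2/5, -4/5, -3/5, 19/5]
R5 ← R5 + (4/5)·R1: [0, -4/5, 4/5, 8/5, 6/5, 2/5]
R6 ← R6 + (1/5)·R1: [0, 4/5, -4/5, -8/5, -6/5, 48/5]
R3 ← R3 − R2: [0, 0, 0, 0, 0, -9]
R4 ← R4 + (1/3)·R2: [0, 0, 0, 0, 0, 16/3]
R5 ← R5 − (2/3)·R2: [0, 0, 0, 0, 0, -8/3]
R6 ← R6 + (2/3)·R2: [0, 0, 0, 0, 0, 38/3]
R4 ← R4 + (16/27)·R3: [0, 0, 0, 0, 0, 0]
R5 ← R5 − (8/27)·R3: [0, 0, 0, 0, 0, 0]
R6 ← R6 + (38/27)·R3: [0, 0, 0, 0, 0, 0]
The echelon form has 3 nonzero rows; the last pivot sits in the augmented column, so rank(M) = 2 but rank([M|b]) = 3.
Since the ranks differ, the system is inconsistent.
It has no solutions.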